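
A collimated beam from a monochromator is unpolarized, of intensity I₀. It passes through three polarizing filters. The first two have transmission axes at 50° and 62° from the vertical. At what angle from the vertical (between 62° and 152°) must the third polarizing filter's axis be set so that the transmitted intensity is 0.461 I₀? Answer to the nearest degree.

Unpolarized light through the first polarizer → I₁ = ½ I₀, now polarized at 50°.
I₂ = I₁ cos²(62° − 50°) = 0.5 I₀ · cos²(12°) = 0.4784 I₀.
Need I₃/I₀ = 0.461, so cos²(θ − 62°) = 0.461 / 0.4784 = 0.9637.
θ − 62° = arccos(√0.9637) = 11.0°, giving θ ≈ 62 + 11.0 = 73.0°.

θ ≈ 73°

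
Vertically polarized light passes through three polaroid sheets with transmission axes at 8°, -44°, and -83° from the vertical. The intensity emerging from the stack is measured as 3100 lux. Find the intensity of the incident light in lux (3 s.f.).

I₁ = I₀ cos²(8° − 0°) = I₀ cos²(8°) = 0.9806 I₀.
I₂ = I₁ cos²(-44° − 8°) = 0.9806 I₀ · cos²(52°) = 0.3717 I₀.
I₃ = I₂ cos²(-83° + 44°) = 0.3717 I₀ · cos²(39°) = 0.2245 I₀.
So 3100 lux = 0.2245 I₀, giving I₀ = 3100/0.2245 = 1.381e+04 lux.

I₀ ≈ 1.38e4 lux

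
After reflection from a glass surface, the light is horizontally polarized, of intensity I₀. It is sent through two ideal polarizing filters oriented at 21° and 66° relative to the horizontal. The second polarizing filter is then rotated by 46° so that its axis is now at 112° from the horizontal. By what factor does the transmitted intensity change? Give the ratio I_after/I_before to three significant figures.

Before rotation:
I₁ = I₀ cos²(21° − 0°) = I₀ cos²(21°) = 0.8716 I₀.
I₂ = I₁ cos²(66° − 21°) = 0.8716 I₀ · cos²(45°) = 0.4358 I₀.
After rotation:
I₁ = I₀ cos²(21° − 0°) = I₀ cos²(21°) = 0.8716 I₀.
Angle between axes 1 and 2: 89°. I₂ = 0.8716 I₀ · cos²(89°) = 0.0002655 I₀.
Ratio = 0.0002655 / 0.4358 = 0.0006092.

I_new/I_old ≈ 0.000609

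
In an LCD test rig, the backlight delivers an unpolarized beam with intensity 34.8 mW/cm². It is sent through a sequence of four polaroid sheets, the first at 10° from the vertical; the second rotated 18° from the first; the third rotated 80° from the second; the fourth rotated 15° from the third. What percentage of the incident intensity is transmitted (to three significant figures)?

≈ 1.27%

Unpolarized light through the first polarizer → I₁ = 34.8 mW/cm²/2 = 17.4 mW/cm², polarized at 10°.
I₂ = I₁ · cos²(18°) = 17.4 · 0.9045 = 15.74 mW/cm².
I₃ = I₂ · cos²(80°) = 15.74 · 0.03015 = 0.4746 mW/cm².
I₄ = I₃ · cos²(15°) = 0.4746 · 0.933 = 0.4428 mW/cm².
That is 1.272% of the incident intensity.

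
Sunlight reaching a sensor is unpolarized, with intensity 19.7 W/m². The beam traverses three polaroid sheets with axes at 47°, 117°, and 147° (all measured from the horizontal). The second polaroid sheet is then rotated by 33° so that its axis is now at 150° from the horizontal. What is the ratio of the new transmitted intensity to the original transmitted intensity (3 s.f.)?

I_new/I_old ≈ 0.575

Before rotation:
Unpolarized light through the first polarizer → I₁ = ½ I₀, now polarized at 47°.
I₂ = I₁ cos²(117° − 47°) = 0.5 I₀ · cos²(70°) = 0.05849 I₀.
I₃ = I₂ cos²(147° − 117°) = 0.05849 I₀ · cos²(30°) = 0.04387 I₀.
After rotation:
Unpolarized light through the first polarizer → I₁ = ½ I₀, now polarized at 47°.
Angle between axes 1 and 2: 77°. I₂ = 0.5 I₀ · cos²(77°) = 0.0253 I₀.
I₃ = I₂ cos²(147° − 150°) = 0.0253 I₀ · cos²(3°) = 0.02523 I₀.
Ratio = 0.02523 / 0.04387 = 0.5752.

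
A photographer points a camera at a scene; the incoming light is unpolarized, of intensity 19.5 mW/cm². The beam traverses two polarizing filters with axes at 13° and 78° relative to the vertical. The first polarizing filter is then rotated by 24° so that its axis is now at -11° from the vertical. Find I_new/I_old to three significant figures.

I_new/I_old ≈ 0.00171

Before rotation:
Unpolarized light through the first polarizer → I₁ = ½ I₀, now polarized at 13°.
I₂ = I₁ cos²(78° − 13°) = 0.5 I₀ · cos²(65°) = 0.0893 I₀.
After rotation:
Unpolarized light through the first polarizer → I₁ = ½ I₀, now polarized at -11°.
I₂ = I₁ cos²(78° + 11°) = 0.5 I₀ · cos²(89°) = 0.0001523 I₀.
Ratio = 0.0001523 / 0.0893 = 0.001705.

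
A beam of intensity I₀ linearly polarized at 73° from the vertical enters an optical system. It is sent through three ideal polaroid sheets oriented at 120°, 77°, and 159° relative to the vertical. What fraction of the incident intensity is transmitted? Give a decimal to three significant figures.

By Malus's law, I₁ = I₀ cos²(120° − 73°) = I₀ cos²(47°) = 0.4651 I₀.
I₂ = I₁ cos²(77° − 120°) = 0.4651 I₀ · cos²(43°) = 0.2488 I₀.
I₃ = I₂ cos²(159° − 77°) = 0.2488 I₀ · cos²(82°) = 0.004819 I₀.
Transmitted fraction = 0.004819.

≈ 0.00482 I₀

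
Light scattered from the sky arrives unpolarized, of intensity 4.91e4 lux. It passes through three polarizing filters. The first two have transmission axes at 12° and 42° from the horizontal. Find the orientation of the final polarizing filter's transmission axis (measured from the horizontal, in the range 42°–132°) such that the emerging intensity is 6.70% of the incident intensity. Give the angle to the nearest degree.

θ ≈ 107°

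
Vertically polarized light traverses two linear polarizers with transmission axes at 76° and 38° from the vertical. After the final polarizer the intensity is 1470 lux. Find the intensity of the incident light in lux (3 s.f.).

I₀ ≈ 4.04e4 lux

I₁ = I₀ cos²(76° − 0°) = I₀ cos²(76°) = 0.05853 I₀.
I₂ = I₁ cos²(38° − 76°) = 0.05853 I₀ · cos²(38°) = 0.03634 I₀.
So 1470 lux = 0.03634 I₀, giving I₀ = 1470/0.03634 = 4.045e+04 lux.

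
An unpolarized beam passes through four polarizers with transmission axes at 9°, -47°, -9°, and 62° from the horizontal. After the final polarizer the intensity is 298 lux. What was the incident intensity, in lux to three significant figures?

I₀ ≈ 2.90e4 lux

Unpolarized light through the first polarizer → I₁ = ½ I₀, now polarized at 9°.
I₂ = I₁ cos²(-47° − 9°) = 0.5 I₀ · cos²(56°) = 0.1563 I₀.
I₃ = I₂ cos²(-9° + 47°) = 0.1563 I₀ · cos²(38°) = 0.09709 I₀.
I₄ = I₃ cos²(62° + 9°) = 0.09709 I₀ · cos²(71°) = 0.01029 I₀.
So 298 lux = 0.01029 I₀, giving I₀ = 298/0.01029 = 2.896e+04 lux.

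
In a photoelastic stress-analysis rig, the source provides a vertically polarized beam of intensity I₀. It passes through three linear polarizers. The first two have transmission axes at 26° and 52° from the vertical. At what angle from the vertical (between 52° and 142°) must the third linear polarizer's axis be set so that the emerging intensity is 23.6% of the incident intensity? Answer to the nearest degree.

θ ≈ 105°

I₁ = I₀ cos²(26° − 0°) = I₀ cos²(26°) = 0.8078 I₀.
I₂ = I₁ cos²(52° − 26°) = 0.8078 I₀ · cos²(26°) = 0.6526 I₀.
Need I₃/I₀ = 0.236, so cos²(θ − 52°) = 0.236 / 0.6526 = 0.3616.
θ − 52° = arccos(√0.3616) = 53.0°, giving θ ≈ 52 + 53.0 = 105.0°.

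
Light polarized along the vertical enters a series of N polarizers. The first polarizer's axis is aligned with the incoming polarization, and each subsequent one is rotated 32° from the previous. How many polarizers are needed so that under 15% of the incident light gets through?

N = 7

First polarizer is aligned with the polarization: full transmission.
Each further stage multiplies by cos²(32°) = 0.7192.
After N polarizers: T = 0.7192^(N−1). Require T < 0.15 ⇒ N−1 > ln(0.15)/ln(0.7192) = 5.76, so N−1 ≥ 6 and N = 7.
Check: N=7 gives T = 0.1384 < 0.15; N=6 gives T = 0.1924.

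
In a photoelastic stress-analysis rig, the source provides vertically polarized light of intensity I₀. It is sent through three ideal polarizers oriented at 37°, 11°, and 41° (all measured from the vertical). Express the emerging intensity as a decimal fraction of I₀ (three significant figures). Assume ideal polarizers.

≈ 0.386 I₀

By Malus's law, I₁ = I₀ cos²(37° − 0°) = I₀ cos²(37°) = 0.6378 I₀.
I₂ = I₁ cos²(11° − 37°) = 0.6378 I₀ · cos²(26°) = 0.5152 I₀.
I₃ = I₂ cos²(41° − 11°) = 0.5152 I₀ · cos²(30°) = 0.3864 I₀.
Transmitted fraction = 0.3864.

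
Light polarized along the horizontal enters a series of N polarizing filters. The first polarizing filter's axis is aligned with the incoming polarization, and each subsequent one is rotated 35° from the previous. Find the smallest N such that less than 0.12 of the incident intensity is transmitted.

First polarizer is aligned with the polarization: full transmission.
Each further stage multiplies by cos²(35°) = 0.671.
After N polarizers: T = 0.671^(N−1). Require T < 0.12 ⇒ N−1 > ln(0.12)/ln(0.671) = 5.31, so N−1 ≥ 6 and N = 7.
Check: N=7 gives T = 0.09128 < 0.12; N=6 gives T = 0.136.

N = 7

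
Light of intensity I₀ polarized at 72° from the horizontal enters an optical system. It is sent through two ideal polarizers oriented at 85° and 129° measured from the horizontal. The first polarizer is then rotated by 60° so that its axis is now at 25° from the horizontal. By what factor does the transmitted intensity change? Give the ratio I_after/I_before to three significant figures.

I_new/I_old ≈ 0.0554

Before rotation:
I₁ = I₀ cos²(85° − 72°) = I₀ cos²(13°) = 0.9494 I₀.
I₂ = I₁ cos²(129° − 85°) = 0.9494 I₀ · cos²(44°) = 0.4913 I₀.
After rotation:
I₁ = I₀ cos²(25° − 72°) = I₀ cos²(47°) = 0.4651 I₀.
Angle between axes 1 and 2: 76°. I₂ = 0.4651 I₀ · cos²(76°) = 0.02722 I₀.
Ratio = 0.02722 / 0.4913 = 0.05541.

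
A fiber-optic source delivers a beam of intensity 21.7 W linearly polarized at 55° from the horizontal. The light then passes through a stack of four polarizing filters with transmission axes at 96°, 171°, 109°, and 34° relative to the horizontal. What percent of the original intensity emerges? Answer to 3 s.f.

By Malus's law, I₁ = 21.7 W · cos²(41°) = 12.36 W.
I₂ = I₁ · cos²(75°) = 12.36 · 0.06699 = 0.828 W.
I₃ = I₂ · cos²(62°) = 0.828 · 0.2204 = 0.1825 W.
I₄ = I₃ · cos²(75°) = 0.1825 · 0.06699 = 0.01222 W.
That is 0.05633% of the incident intensity.

≈ 0.0563%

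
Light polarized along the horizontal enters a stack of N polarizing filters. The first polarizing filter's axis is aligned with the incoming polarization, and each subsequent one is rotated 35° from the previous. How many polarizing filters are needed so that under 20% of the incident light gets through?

First polarizer is aligned with the polarization: full transmission.
Each further stage multiplies by cos²(35°) = 0.671.
After N polarizers: T = 0.671^(N−1). Require T < 0.20 ⇒ N−1 > ln(0.20)/ln(0.671) = 4.03, so N−1 ≥ 5 and N = 6.
Check: N=6 gives T = 0.136 < 0.20; N=5 gives T = 0.2027.

N = 6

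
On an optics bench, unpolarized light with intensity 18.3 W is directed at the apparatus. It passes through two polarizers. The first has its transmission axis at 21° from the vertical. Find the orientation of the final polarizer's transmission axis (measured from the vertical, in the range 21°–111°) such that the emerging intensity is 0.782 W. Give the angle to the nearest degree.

θ ≈ 94°

Unpolarized light through the first polarizer → I₁ = ½ I₀, now polarized at 21°.
Target fraction: 0.782 / 18.3 W = 0.04273 of I₀.
Need I₂/I₀ = 0.04273, so cos²(θ − 21°) = 0.04273 / 0.5 = 0.08546.
θ − 21° = arccos(√0.08546) = 73.0°, giving θ ≈ 21 + 73.0 = 94.0°.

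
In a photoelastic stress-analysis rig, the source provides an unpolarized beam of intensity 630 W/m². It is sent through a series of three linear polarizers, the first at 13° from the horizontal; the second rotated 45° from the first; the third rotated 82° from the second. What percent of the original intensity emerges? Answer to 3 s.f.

Unpolarized light through the first polarizer → I₁ = 630 W/m²/2 = 315 W/m², polarized at 13°.
I₂ = I₁ · cos²(45°) = 315 · 0.5 = 157.5 W/m².
I₃ = I₂ · cos²(82°) = 157.5 · 0.01937 = 3.051 W/m².
That is 0.4842% of the incident intensity.

≈ 0.484%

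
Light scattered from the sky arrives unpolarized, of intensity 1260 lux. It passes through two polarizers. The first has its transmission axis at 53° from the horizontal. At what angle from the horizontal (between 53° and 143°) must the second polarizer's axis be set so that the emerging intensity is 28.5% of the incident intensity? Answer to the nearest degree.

θ ≈ 94°

Unpolarized light through the first polarizer → I₁ = ½ I₀, now polarized at 53°.
Need I₂/I₀ = 0.285, so cos²(θ − 53°) = 0.285 / 0.5 = 0.57.
θ − 53° = arccos(√0.57) = 41.0°, giving θ ≈ 53 + 41.0 = 94.0°.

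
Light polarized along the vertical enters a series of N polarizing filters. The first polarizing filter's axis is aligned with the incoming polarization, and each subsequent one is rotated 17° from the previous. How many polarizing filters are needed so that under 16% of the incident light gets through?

First polarizer is aligned with the polarization: full transmission.
Each further stage multiplies by cos²(17°) = 0.9145.
After N polarizers: T = 0.9145^(N−1). Require T < 0.16 ⇒ N−1 > ln(0.16)/ln(0.9145) = 20.51, so N−1 ≥ 21 and N = 22.
Check: N=22 gives T = 0.1531 < 0.16; N=21 gives T = 0.1674.

N = 22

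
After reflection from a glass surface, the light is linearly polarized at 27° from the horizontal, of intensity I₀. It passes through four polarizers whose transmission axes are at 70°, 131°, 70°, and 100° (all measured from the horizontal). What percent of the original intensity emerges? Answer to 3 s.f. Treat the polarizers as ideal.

≈ 2.22%

I₁ = I₀ cos²(70° − 27°) = I₀ cos²(43°) = 0.5349 I₀.
I₂ = I₁ cos²(131° − 70°) = 0.5349 I₀ · cos²(61°) = 0.1257 I₀.
I₃ = I₂ cos²(70° − 131°) = 0.1257 I₀ · cos²(61°) = 0.02955 I₀.
I₄ = I₃ cos²(100° − 70°) = 0.02955 I₀ · cos²(30°) = 0.02216 I₀.
That is 2.216% of the incident intensity.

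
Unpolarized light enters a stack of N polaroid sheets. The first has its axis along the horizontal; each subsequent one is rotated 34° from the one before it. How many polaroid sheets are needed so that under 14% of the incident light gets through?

First polarizer halves the unpolarized light: factor 1/2.
Each further stage multiplies by cos²(34°) = 0.6873.
After N polarizers: T = 0.5·0.6873^(N−1). Require T < 0.14 ⇒ N−1 > ln(0.14/0.5)/ln(0.6873) = 3.39, so N−1 ≥ 4 and N = 5.
Check: N=5 gives T = 0.1116 < 0.14; N=4 gives T = 0.1623.

N = 5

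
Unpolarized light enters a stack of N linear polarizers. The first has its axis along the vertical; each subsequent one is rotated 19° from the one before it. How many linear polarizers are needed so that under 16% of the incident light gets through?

N = 12

First polarizer halves the unpolarized light: factor 1/2.
Each further stage multiplies by cos²(19°) = 0.894.
After N polarizers: T = 0.5·0.894^(N−1). Require T < 0.16 ⇒ N−1 > ln(0.16/0.5)/ln(0.894) = 10.17, so N−1 ≥ 11 and N = 12.
Check: N=12 gives T = 0.1458 < 0.16; N=11 gives T = 0.1631.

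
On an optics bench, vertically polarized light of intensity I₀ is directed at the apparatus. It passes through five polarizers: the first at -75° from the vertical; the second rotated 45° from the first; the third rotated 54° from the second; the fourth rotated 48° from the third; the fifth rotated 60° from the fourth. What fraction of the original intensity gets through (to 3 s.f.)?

I₁ = I₀ cos²(-75° − 0°) = I₀ cos²(75°) = 0.06699 I₀.
I₂ = I₁ cos²(45°) = 0.06699 · 0.5 I₀ = 0.03349 I₀.
I₃ = I₂ cos²(54°) = 0.03349 · 0.3455 I₀ = 0.01157 I₀.
I₄ = I₃ cos²(48°) = 0.01157 · 0.4477 I₀ = 0.005181 I₀.
I₅ = I₄ cos²(60°) = 0.005181 · 0.25 I₀ = 0.001295 I₀.
Transmitted fraction = 0.001295.

≈ 0.00130 I₀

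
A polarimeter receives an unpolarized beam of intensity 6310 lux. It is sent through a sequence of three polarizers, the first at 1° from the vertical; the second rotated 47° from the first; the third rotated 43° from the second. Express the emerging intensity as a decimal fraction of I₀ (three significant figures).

Unpolarized light through the first polarizer → I₁ = 6310 lux/2 = 3155 lux, polarized at 1°.
I₂ = I₁ · cos²(47°) = 3155 · 0.4651 = 1467 lux.
I₃ = I₂ · cos²(43°) = 1467 · 0.5349 = 784.9 lux.
Transmitted fraction = 0.1244.

I/I₀ ≈ 0.124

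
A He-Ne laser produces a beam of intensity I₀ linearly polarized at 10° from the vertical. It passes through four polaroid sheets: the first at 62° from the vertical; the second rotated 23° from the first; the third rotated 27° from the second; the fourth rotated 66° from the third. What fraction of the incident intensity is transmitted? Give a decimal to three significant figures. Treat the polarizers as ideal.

By Malus's law, I₁ = I₀ cos²(62° − 10°) = I₀ cos²(52°) = 0.379 I₀.
I₂ = I₁ cos²(23°) = 0.379 · 0.8473 I₀ = 0.3212 I₀.
I₃ = I₂ cos²(27°) = 0.3212 · 0.7939 I₀ = 0.255 I₀.
I₄ = I₃ cos²(66°) = 0.255 · 0.1654 I₀ = 0.04218 I₀.
Transmitted fraction = 0.04218.

≈ 0.0422 I₀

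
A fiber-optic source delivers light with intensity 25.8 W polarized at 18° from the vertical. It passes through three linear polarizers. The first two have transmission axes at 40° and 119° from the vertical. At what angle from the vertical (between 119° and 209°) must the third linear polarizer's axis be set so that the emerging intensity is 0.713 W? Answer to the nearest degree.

By Malus's law, I₁ = I₀ cos²(40° − 18°) = I₀ cos²(22°) = 0.8597 I₀.
I₂ = I₁ cos²(119° − 40°) = 0.8597 I₀ · cos²(79°) = 0.0313 I₀.
Target fraction: 0.713 / 25.8 W = 0.02764 of I₀.
Need I₃/I₀ = 0.02764, so cos²(θ − 119°) = 0.02764 / 0.0313 = 0.883.
θ − 119° = arccos(√0.883) = 20.0°, giving θ ≈ 119 + 20.0 = 139.0°.

θ ≈ 139°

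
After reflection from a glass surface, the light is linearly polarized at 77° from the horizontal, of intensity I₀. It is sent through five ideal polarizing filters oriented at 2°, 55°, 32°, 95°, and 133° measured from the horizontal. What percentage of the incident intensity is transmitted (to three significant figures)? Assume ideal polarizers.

≈ 0.263%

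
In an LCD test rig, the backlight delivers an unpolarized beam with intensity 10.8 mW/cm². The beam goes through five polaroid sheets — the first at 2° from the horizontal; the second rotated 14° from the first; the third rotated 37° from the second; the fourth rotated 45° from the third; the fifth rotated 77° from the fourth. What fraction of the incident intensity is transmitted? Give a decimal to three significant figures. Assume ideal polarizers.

Unpolarized light through the first polarizer → I₁ = 10.8 mW/cm²/2 = 5.4 mW/cm², polarized at 2°.
I₂ = I₁ · cos²(14°) = 5.4 · 0.9415 = 5.084 mW/cm².
I₃ = I₂ · cos²(37°) = 5.084 · 0.6378 = 3.243 mW/cm².
I₄ = I₃ · cos²(45°) = 3.243 · 0.5 = 1.621 mW/cm².
I₅ = I₄ · cos²(77°) = 1.621 · 0.0506 = 0.08204 mW/cm².
Transmitted fraction = 0.007597.

I/I₀ ≈ 0.00760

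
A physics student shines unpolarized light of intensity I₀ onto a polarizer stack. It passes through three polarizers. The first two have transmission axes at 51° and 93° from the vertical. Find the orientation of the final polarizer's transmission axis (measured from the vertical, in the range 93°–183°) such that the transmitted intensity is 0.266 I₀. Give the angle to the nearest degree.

θ ≈ 104°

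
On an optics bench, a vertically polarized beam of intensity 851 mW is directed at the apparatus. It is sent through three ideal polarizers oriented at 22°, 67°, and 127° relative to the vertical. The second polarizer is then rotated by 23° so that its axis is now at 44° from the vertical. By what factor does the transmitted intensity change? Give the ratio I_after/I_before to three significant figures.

I_new/I_old ≈ 0.102

Before rotation:
By Malus's law, I₁ = I₀ cos²(22° − 0°) = I₀ cos²(22°) = 0.8597 I₀.
I₂ = I₁ cos²(67° − 22°) = 0.8597 I₀ · cos²(45°) = 0.4298 I₀.
I₃ = I₂ cos²(127° − 67°) = 0.4298 I₀ · cos²(60°) = 0.1075 I₀.
After rotation:
I₁ = I₀ cos²(22° − 0°) = I₀ cos²(22°) = 0.8597 I₀.
I₂ = I₁ cos²(44° − 22°) = 0.8597 I₀ · cos²(22°) = 0.739 I₀.
I₃ = I₂ cos²(127° − 44°) = 0.739 I₀ · cos²(83°) = 0.01098 I₀.
Ratio = 0.01098 / 0.1075 = 0.1021.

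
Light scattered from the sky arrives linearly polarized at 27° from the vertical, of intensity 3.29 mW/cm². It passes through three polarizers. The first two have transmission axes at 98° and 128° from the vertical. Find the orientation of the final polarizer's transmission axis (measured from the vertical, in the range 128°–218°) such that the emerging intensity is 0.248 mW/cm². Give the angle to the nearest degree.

θ ≈ 141°

I₁ = I₀ cos²(98° − 27°) = I₀ cos²(71°) = 0.106 I₀.
I₂ = I₁ cos²(128° − 98°) = 0.106 I₀ · cos²(30°) = 0.0795 I₀.
Target fraction: 0.248 / 3.29 mW/cm² = 0.07538 of I₀.
Need I₃/I₀ = 0.07538, so cos²(θ − 128°) = 0.07538 / 0.0795 = 0.9482.
θ − 128° = arccos(√0.9482) = 13.2°, giving θ ≈ 128 + 13.2 = 141.2°.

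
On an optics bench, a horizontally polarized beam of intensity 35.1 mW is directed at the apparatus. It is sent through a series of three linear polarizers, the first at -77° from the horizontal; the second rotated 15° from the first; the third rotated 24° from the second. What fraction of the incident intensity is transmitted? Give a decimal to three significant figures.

I/I₀ ≈ 0.0394

I₁ = 35.1 mW · cos²(77°) = 1.776 mW.
I₂ = I₁ · cos²(15°) = 1.776 · 0.933 = 1.657 mW.
I₃ = I₂ · cos²(24°) = 1.657 · 0.8346 = 1.383 mW.
Transmitted fraction = 0.0394.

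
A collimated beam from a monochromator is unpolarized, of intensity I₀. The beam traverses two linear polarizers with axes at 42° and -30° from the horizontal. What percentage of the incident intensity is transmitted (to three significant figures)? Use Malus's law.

≈ 4.77%

Unpolarized light through the first polarizer → I₁ = ½ I₀, now polarized at 42°.
I₂ = I₁ cos²(-30° − 42°) = 0.5 I₀ · cos²(72°) = 0.04775 I₀.
That is 4.775% of the incident intensity.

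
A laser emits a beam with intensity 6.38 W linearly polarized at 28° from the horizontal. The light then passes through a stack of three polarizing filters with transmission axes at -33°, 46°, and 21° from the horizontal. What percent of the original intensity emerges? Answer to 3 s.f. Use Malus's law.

≈ 0.703%

By Malus's law, I₁ = 6.38 W · cos²(61°) = 1.5 W.
I₂ = I₁ · cos²(79°) = 1.5 · 0.03641 = 0.0546 W.
I₃ = I₂ · cos²(25°) = 0.0546 · 0.8214 = 0.04484 W.
That is 0.7029% of the incident intensity.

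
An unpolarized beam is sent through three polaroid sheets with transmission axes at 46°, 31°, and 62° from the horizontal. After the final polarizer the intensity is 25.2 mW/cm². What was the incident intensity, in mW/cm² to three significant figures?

I₀ ≈ 73.5 mW/cm²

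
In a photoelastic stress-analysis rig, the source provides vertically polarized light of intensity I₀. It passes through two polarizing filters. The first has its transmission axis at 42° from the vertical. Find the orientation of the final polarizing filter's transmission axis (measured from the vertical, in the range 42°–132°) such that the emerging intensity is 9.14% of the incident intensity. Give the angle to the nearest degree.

By Malus's law, I₁ = I₀ cos²(42° − 0°) = I₀ cos²(42°) = 0.5523 I₀.
Need I₂/I₀ = 0.0914, so cos²(θ − 42°) = 0.0914 / 0.5523 = 0.1655.
θ − 42° = arccos(√0.1655) = 66.0°, giving θ ≈ 42 + 66.0 = 108.0°.

θ ≈ 108°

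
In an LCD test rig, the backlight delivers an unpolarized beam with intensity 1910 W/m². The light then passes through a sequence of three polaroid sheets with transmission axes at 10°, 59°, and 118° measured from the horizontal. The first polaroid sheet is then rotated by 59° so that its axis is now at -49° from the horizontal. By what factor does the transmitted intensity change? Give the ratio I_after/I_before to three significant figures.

I_new/I_old ≈ 0.222

Before rotation:
Unpolarized light through the first polarizer → I₁ = ½ I₀, now polarized at 10°.
I₂ = I₁ cos²(59° − 10°) = 0.5 I₀ · cos²(49°) = 0.2152 I₀.
I₃ = I₂ cos²(118° − 59°) = 0.2152 I₀ · cos²(59°) = 0.05709 I₀.
After rotation:
Unpolarized light through the first polarizer → I₁ = ½ I₀, now polarized at -49°.
Angle between axes 1 and 2: 72°. I₂ = 0.5 I₀ · cos²(72°) = 0.04775 I₀.
I₃ = I₂ cos²(118° − 59°) = 0.04775 I₀ · cos²(59°) = 0.01267 I₀.
Ratio = 0.01267 / 0.05709 = 0.2219.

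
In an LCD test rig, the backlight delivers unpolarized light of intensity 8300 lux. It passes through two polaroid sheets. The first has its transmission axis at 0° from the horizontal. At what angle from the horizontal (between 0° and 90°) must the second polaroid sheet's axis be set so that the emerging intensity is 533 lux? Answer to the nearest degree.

Unpolarized light through the first polarizer → I₁ = ½ I₀, now polarized at 0°.
Target fraction: 533 / 8300 lux = 0.06422 of I₀.
Need I₂/I₀ = 0.06422, so cos²(θ − 0°) = 0.06422 / 0.5 = 0.1284.
θ − 0° = arccos(√0.1284) = 69.0°, giving θ ≈ 0 + 69.0 = 69.0°.

θ ≈ 69°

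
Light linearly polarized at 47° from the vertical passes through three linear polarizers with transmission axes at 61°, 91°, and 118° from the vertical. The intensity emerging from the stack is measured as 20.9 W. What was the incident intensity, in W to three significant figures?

By Malus's law, I₁ = I₀ cos²(61° − 47°) = I₀ cos²(14°) = 0.9415 I₀.
I₂ = I₁ cos²(91° − 61°) = 0.9415 I₀ · cos²(30°) = 0.7061 I₀.
I₃ = I₂ cos²(118° − 91°) = 0.7061 I₀ · cos²(27°) = 0.5606 I₀.
So 20.9 W = 0.5606 I₀, giving I₀ = 20.9/0.5606 = 37.28 W.

I₀ ≈ 37.3 W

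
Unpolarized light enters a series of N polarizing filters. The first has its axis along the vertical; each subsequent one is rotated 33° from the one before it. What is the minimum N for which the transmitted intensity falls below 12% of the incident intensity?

N = 6

First polarizer halves the unpolarized light: factor 1/2.
Each further stage multiplies by cos²(33°) = 0.7034.
After N polarizers: T = 0.5·0.7034^(N−1). Require T < 0.12 ⇒ N−1 > ln(0.12/0.5)/ln(0.7034) = 4.06, so N−1 ≥ 5 and N = 6.
Check: N=6 gives T = 0.08608 < 0.12; N=5 gives T = 0.1224.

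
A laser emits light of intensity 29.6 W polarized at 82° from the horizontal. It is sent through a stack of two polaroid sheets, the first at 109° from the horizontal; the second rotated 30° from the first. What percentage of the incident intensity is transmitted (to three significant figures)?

≈ 59.5%

I₁ = 29.6 W · cos²(27°) = 23.5 W.
I₂ = I₁ · cos²(30°) = 23.5 · 0.75 = 17.62 W.
That is 59.54% of the incident intensity.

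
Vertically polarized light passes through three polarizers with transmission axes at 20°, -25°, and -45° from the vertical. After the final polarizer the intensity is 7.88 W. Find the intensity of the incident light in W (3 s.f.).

I₀ ≈ 20.2 W

I₁ = I₀ cos²(20° − 0°) = I₀ cos²(20°) = 0.883 I₀.
I₂ = I₁ cos²(-25° − 20°) = 0.883 I₀ · cos²(45°) = 0.4415 I₀.
I₃ = I₂ cos²(-45° + 25°) = 0.4415 I₀ · cos²(20°) = 0.3899 I₀.
So 7.88 W = 0.3899 I₀, giving I₀ = 7.88/0.3899 = 20.21 W.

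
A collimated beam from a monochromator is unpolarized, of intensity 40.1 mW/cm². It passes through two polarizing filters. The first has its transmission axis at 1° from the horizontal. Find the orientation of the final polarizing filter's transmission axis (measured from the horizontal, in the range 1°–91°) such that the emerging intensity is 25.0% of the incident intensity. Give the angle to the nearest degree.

θ ≈ 46°

Unpolarized light through the first polarizer → I₁ = ½ I₀, now polarized at 1°.
Need I₂/I₀ = 0.25, so cos²(θ − 1°) = 0.25 / 0.5 = 0.5.
θ − 1° = arccos(√0.5) = 45.0°, giving θ ≈ 1 + 45.0 = 46.0°.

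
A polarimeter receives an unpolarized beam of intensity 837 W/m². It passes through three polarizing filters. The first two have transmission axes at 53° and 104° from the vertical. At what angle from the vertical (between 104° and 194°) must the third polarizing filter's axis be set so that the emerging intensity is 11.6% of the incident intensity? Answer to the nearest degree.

θ ≈ 144°

Unpolarized light through the first polarizer → I₁ = ½ I₀, now polarized at 53°.
I₂ = I₁ cos²(104° − 53°) = 0.5 I₀ · cos²(51°) = 0.198 I₀.
Need I₃/I₀ = 0.116, so cos²(θ − 104°) = 0.116 / 0.198 = 0.5858.
θ − 104° = arccos(√0.5858) = 40.1°, giving θ ≈ 104 + 40.1 = 144.1°.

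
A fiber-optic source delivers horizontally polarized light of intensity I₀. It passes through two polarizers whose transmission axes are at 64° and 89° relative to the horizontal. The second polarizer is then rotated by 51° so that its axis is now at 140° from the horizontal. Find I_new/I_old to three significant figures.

Before rotation:
I₁ = I₀ cos²(64° − 0°) = I₀ cos²(64°) = 0.1922 I₀.
I₂ = I₁ cos²(89° − 64°) = 0.1922 I₀ · cos²(25°) = 0.1578 I₀.
After rotation:
I₁ = I₀ cos²(64° − 0°) = I₀ cos²(64°) = 0.1922 I₀.
I₂ = I₁ cos²(140° − 64°) = 0.1922 I₀ · cos²(76°) = 0.01125 I₀.
Ratio = 0.01125 / 0.1578 = 0.07125.

I_new/I_old ≈ 0.0713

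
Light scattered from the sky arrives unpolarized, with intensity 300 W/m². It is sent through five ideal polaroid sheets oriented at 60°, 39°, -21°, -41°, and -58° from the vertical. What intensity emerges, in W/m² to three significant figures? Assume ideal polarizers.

Unpolarized light through the first polarizer → I₁ = 300 W/m²/2 = 150 W/m², polarized at 60°.
I₂ = I₁ · cos²(21°) = 150 · 0.8716 = 130.7 W/m².
I₃ = I₂ · cos²(60°) = 130.7 · 0.25 = 32.68 W/m².
I₄ = I₃ · cos²(20°) = 32.68 · 0.883 = 28.86 W/m².
I₅ = I₄ · cos²(17°) = 28.86 · 0.9145 = 26.39 W/m².

I ≈ 26.4 W/m²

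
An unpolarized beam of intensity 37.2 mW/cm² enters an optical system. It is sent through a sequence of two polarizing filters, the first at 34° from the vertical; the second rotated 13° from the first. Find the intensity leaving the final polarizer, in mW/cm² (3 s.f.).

I ≈ 17.7 mW/cm²

Unpolarized light through the first polarizer → I₁ = 37.2 mW/cm²/2 = 18.6 mW/cm², polarized at 34°.
I₂ = I₁ · cos²(13°) = 18.6 · 0.9494 = 17.66 mW/cm².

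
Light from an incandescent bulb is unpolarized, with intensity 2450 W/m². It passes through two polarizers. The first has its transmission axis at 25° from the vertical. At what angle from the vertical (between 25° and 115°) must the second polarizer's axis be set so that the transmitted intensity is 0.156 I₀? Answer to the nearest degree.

θ ≈ 81°

Unpolarized light through the first polarizer → I₁ = ½ I₀, now polarized at 25°.
Need I₂/I₀ = 0.156, so cos²(θ − 25°) = 0.156 / 0.5 = 0.312.
θ − 25° = arccos(√0.312) = 56.0°, giving θ ≈ 25 + 56.0 = 81.0°.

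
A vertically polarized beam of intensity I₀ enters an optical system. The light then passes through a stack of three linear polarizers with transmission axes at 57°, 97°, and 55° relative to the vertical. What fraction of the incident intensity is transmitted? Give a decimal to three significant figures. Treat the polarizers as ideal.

≈ 0.0961 I₀

By Malus's law, I₁ = I₀ cos²(57° − 0°) = I₀ cos²(57°) = 0.2966 I₀.
I₂ = I₁ cos²(97° − 57°) = 0.2966 I₀ · cos²(40°) = 0.1741 I₀.
I₃ = I₂ cos²(55° − 97°) = 0.1741 I₀ · cos²(42°) = 0.09613 I₀.
Transmitted fraction = 0.09613.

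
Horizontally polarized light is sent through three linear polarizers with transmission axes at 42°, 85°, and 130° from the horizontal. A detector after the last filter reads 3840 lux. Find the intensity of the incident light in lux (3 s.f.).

I₀ ≈ 2.60e4 lux

I₁ = I₀ cos²(42° − 0°) = I₀ cos²(42°) = 0.5523 I₀.
I₂ = I₁ cos²(85° − 42°) = 0.5523 I₀ · cos²(43°) = 0.2954 I₀.
I₃ = I₂ cos²(130° − 85°) = 0.2954 I₀ · cos²(45°) = 0.1477 I₀.
So 3840 lux = 0.1477 I₀, giving I₀ = 3840/0.1477 = 2.6e+04 lux.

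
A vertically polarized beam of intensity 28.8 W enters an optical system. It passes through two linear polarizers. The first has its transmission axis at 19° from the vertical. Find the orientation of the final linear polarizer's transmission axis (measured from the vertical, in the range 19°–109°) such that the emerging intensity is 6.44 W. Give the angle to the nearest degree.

θ ≈ 79°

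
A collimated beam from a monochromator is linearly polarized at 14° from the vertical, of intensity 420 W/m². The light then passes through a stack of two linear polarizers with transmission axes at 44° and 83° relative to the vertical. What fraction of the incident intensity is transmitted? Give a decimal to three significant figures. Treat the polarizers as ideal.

I/I₀ ≈ 0.453

I₁ = 420 W/m² · cos²(30°) = 315 W/m².
I₂ = I₁ · cos²(39°) = 315 · 0.604 = 190.2 W/m².
Transmitted fraction = 0.453.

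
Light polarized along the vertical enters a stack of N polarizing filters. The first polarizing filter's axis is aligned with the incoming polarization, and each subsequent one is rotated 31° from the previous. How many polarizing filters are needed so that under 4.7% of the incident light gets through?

N = 11

First polarizer is aligned with the polarization: full transmission.
Each further stage multiplies by cos²(31°) = 0.7347.
After N polarizers: T = 0.7347^(N−1). Require T < 0.047 ⇒ N−1 > ln(0.047)/ln(0.7347) = 9.92, so N−1 ≥ 10 and N = 11.
Check: N=11 gives T = 0.04585 < 0.047; N=10 gives T = 0.0624.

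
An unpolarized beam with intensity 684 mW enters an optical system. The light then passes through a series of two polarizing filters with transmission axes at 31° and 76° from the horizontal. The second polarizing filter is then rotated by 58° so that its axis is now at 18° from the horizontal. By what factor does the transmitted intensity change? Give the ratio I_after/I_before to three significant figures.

I_new/I_old ≈ 1.90

Before rotation:
Unpolarized light through the first polarizer → I₁ = ½ I₀, now polarized at 31°.
I₂ = I₁ cos²(76° − 31°) = 0.5 I₀ · cos²(45°) = 0.25 I₀.
After rotation:
Unpolarized light through the first polarizer → I₁ = ½ I₀, now polarized at 31°.
I₂ = I₁ cos²(18° − 31°) = 0.5 I₀ · cos²(13°) = 0.4747 I₀.
Ratio = 0.4747 / 0.25 = 1.899.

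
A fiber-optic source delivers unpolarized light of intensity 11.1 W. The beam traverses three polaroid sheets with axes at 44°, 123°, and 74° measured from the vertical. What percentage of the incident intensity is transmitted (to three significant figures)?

≈ 0.784%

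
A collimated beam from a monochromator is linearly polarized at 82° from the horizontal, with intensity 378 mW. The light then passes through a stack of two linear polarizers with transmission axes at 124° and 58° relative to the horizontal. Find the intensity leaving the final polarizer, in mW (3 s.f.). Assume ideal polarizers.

I₁ = 378 mW · cos²(42°) = 208.8 mW.
I₂ = I₁ · cos²(66°) = 208.8 · 0.1654 = 34.54 mW.

I ≈ 34.5 mW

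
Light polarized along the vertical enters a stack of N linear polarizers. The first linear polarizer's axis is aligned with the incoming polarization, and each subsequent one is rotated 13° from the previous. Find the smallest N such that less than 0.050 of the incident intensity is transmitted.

N = 59

First polarizer is aligned with the polarization: full transmission.
Each further stage multiplies by cos²(13°) = 0.9494.
After N polarizers: T = 0.9494^(N−1). Require T < 0.050 ⇒ N−1 > ln(0.050)/ln(0.9494) = 57.69, so N−1 ≥ 58 and N = 59.
Check: N=59 gives T = 0.0492 < 0.050; N=58 gives T = 0.05182.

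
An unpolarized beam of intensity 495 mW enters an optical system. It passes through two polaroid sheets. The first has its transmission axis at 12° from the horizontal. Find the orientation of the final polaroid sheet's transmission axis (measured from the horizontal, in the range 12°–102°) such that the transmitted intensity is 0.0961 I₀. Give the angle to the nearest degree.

θ ≈ 76°

Unpolarized light through the first polarizer → I₁ = ½ I₀, now polarized at 12°.
Need I₂/I₀ = 0.0961, so cos²(θ − 12°) = 0.0961 / 0.5 = 0.1922.
θ − 12° = arccos(√0.1922) = 64.0°, giving θ ≈ 12 + 64.0 = 76.0°.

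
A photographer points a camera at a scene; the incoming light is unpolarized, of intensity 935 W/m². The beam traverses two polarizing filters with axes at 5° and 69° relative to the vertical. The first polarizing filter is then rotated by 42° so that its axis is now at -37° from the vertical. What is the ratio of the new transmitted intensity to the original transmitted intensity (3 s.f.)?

Before rotation:
Unpolarized light through the first polarizer → I₁ = ½ I₀, now polarized at 5°.
I₂ = I₁ cos²(69° − 5°) = 0.5 I₀ · cos²(64°) = 0.09608 I₀.
After rotation:
Unpolarized light through the first polarizer → I₁ = ½ I₀, now polarized at -37°.
Angle between axes 1 and 2: 74°. I₂ = 0.5 I₀ · cos²(74°) = 0.03799 I₀.
Ratio = 0.03799 / 0.09608 = 0.3954.

I_new/I_old ≈ 0.395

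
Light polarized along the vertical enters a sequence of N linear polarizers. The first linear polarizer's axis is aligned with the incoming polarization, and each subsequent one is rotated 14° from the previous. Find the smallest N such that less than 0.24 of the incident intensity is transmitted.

First polarizer is aligned with the polarization: full transmission.
Each further stage multiplies by cos²(14°) = 0.9415.
After N polarizers: T = 0.9415^(N−1). Require T < 0.24 ⇒ N−1 > ln(0.24)/ln(0.9415) = 23.66, so N−1 ≥ 24 and N = 25.
Check: N=25 gives T = 0.2352 < 0.24; N=24 gives T = 0.2498.

N = 25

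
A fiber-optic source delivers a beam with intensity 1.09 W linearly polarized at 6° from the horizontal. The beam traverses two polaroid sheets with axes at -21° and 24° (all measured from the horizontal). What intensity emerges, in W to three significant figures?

I ≈ 0.433 W

I₁ = 1.09 W · cos²(27°) = 0.8653 W.
I₂ = I₁ · cos²(45°) = 0.8653 · 0.5 = 0.4327 W.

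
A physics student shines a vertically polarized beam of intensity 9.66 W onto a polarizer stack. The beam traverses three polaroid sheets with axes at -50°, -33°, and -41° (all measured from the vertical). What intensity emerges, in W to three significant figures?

I ≈ 3.58 W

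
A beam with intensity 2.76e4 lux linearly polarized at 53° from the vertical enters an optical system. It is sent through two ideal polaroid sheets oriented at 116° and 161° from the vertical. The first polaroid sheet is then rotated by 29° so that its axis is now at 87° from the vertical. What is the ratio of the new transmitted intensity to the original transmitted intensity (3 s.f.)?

Before rotation:
I₁ = I₀ cos²(116° − 53°) = I₀ cos²(63°) = 0.2061 I₀.
I₂ = I₁ cos²(161° − 116°) = 0.2061 I₀ · cos²(45°) = 0.1031 I₀.
After rotation:
I₁ = I₀ cos²(87° − 53°) = I₀ cos²(34°) = 0.6873 I₀.
I₂ = I₁ cos²(161° − 87°) = 0.6873 I₀ · cos²(74°) = 0.05222 I₀.
Ratio = 0.05222 / 0.1031 = 0.5067.

I_new/I_old ≈ 0.507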